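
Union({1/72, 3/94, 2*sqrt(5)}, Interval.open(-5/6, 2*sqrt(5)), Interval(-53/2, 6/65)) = Interval(-53/2, 2*sqrt(5))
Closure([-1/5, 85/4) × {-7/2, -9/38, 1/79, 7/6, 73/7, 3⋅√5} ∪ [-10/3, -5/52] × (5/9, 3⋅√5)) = ([-10/3, -5/52] × [5/9, 3⋅√5]) ∪ ([-1/5, 85/4] × {-7/2, -9/38, 1/79, 7/6, 73/7, 3⋅√5})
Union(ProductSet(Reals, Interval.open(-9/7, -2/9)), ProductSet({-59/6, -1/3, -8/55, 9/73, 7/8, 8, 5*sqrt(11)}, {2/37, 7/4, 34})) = Union(ProductSet({-59/6, -1/3, -8/55, 9/73, 7/8, 8, 5*sqrt(11)}, {2/37, 7/4, 34}), ProductSet(Reals, Interval.open(-9/7, -2/9)))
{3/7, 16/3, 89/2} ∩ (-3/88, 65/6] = {3/7, 16/3}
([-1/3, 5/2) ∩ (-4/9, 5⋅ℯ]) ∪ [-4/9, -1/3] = [-4/9, 5/2)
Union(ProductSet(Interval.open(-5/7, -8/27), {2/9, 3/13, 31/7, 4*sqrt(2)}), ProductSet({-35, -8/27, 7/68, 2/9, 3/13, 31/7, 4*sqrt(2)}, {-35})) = Union(ProductSet({-35, -8/27, 7/68, 2/9, 3/13, 31/7, 4*sqrt(2)}, {-35}), ProductSet(Interval.open(-5/7, -8/27), {2/9, 3/13, 31/7, 4*sqrt(2)}))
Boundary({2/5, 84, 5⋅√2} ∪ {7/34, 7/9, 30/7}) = {7/34, 2/5, 7/9, 30/7, 84, 5⋅√2}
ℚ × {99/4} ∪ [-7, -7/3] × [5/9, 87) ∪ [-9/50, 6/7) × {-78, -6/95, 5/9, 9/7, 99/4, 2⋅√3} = (ℚ × {99/4}) ∪ ([-7, -7/3] × [5/9, 87)) ∪ ([-9/50, 6/7) × {-78, -6/95, 5/9, 9/7, 99/4, 2⋅√3})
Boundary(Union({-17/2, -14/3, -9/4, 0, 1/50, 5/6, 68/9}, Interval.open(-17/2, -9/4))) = {-17/2, -9/4, 0, 1/50, 5/6, 68/9}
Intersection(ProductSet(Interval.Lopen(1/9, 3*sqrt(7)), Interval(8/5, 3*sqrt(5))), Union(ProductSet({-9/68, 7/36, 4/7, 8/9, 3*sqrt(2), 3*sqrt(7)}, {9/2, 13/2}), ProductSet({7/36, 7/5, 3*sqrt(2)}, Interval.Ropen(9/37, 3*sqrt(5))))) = Union(ProductSet({7/36, 7/5, 3*sqrt(2)}, Interval.Ropen(8/5, 3*sqrt(5))), ProductSet({7/36, 4/7, 8/9, 3*sqrt(2), 3*sqrt(7)}, {9/2, 13/2}))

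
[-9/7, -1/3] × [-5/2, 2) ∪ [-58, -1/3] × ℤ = ([-58, -1/3] × ℤ) ∪ ([-9/7, -1/3] × [-5/2, 2))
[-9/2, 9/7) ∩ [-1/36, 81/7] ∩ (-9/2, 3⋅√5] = [-1/36, 9/7)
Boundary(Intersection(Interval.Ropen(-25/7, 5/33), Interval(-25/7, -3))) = {-25/7, -3}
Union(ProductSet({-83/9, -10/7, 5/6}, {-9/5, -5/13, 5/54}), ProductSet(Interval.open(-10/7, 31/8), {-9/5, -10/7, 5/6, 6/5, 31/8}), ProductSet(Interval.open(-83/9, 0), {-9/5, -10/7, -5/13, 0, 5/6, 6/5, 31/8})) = Union(ProductSet({-83/9, -10/7, 5/6}, {-9/5, -5/13, 5/54}), ProductSet(Interval.open(-83/9, 0), {-9/5, -10/7, -5/13, 0, 5/6, 6/5, 31/8}), ProductSet(Interval.open(-10/7, 31/8), {-9/5, -10/7, 5/6, 6/5, 31/8}))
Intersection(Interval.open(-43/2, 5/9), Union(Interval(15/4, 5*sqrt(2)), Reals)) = Interval.open(-43/2, 5/9)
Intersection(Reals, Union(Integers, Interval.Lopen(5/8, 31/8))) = Union(Integers, Interval.Lopen(5/8, 31/8))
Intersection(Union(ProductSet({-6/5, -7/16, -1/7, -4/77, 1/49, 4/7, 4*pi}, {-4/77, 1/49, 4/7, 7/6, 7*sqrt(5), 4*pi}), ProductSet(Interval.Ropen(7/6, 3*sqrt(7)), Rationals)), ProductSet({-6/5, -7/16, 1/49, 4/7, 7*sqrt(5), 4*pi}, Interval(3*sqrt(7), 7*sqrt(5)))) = ProductSet({-6/5, -7/16, 1/49, 4/7, 4*pi}, {7*sqrt(5), 4*pi})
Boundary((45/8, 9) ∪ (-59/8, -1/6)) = {-59/8, -1/6, 45/8, 9}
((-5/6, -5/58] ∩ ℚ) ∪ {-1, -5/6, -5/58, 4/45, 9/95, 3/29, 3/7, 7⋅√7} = {-1, -5/6, 4/45, 9/95, 3/29, 3/7, 7⋅√7} ∪ (ℚ ∩ (-5/6, -5/58])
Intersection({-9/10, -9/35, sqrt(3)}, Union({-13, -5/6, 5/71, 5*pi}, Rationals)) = {-9/10, -9/35}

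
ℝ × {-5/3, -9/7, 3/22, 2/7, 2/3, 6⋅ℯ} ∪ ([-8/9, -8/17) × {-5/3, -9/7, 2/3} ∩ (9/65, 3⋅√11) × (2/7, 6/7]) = ℝ × {-5/3, -9/7, 3/22, 2/7, 2/3, 6⋅ℯ}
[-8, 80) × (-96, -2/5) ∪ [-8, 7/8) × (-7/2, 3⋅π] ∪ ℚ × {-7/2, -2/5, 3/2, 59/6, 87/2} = (ℚ × {-7/2, -2/5, 3/2, 59/6, 87/2}) ∪ ([-8, 80) × (-96, -2/5)) ∪ ([-8, 7/8) × (-7/2, 3⋅π])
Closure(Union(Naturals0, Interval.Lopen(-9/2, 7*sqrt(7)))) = Union(Complement(Naturals0, Interval.open(-9/2, 7*sqrt(7))), Interval(-9/2, 7*sqrt(7)), Naturals0)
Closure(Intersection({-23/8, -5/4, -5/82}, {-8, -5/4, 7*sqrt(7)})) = {-5/4}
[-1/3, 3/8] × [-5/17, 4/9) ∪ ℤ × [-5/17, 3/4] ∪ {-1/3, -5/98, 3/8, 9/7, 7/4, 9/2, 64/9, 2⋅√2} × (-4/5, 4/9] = (ℤ × [-5/17, 3/4]) ∪ ([-1/3, 3/8] × [-5/17, 4/9)) ∪ ({-1/3, -5/98, 3/8, 9/7, 7/4, 9/2, 64/9, 2⋅√2} × (-4/5, 4/9])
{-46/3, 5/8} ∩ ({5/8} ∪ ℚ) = {-46/3, 5/8}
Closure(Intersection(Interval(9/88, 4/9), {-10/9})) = EmptySet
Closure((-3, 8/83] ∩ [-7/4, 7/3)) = [-7/4, 8/83]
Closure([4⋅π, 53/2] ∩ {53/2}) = {53/2}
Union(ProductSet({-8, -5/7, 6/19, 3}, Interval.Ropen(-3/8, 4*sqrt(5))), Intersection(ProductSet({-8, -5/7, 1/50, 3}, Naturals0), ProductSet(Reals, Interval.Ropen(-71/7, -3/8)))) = ProductSet({-8, -5/7, 6/19, 3}, Interval.Ropen(-3/8, 4*sqrt(5)))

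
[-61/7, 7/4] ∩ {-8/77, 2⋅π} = {-8/77}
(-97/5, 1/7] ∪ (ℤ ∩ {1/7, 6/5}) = (-97/5, 1/7]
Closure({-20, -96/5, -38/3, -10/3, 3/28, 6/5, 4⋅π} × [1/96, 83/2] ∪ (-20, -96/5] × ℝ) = ([-20, -96/5] × ℝ) ∪ ({-20, -96/5, -38/3, -10/3, 3/28, 6/5, 4⋅π} × [1/96, 83/2])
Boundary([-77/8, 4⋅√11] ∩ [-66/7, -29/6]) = {-66/7, -29/6}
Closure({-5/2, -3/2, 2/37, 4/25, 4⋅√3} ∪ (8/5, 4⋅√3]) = {-5/2, -3/2, 2/37, 4/25} ∪ [8/5, 4⋅√3]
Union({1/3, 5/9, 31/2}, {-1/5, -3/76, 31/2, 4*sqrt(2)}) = {-1/5, -3/76, 1/3, 5/9, 31/2, 4*sqrt(2)}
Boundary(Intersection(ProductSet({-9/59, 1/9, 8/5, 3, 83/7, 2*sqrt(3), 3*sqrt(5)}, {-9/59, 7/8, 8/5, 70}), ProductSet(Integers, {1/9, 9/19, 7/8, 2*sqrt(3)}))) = ProductSet({3}, {7/8})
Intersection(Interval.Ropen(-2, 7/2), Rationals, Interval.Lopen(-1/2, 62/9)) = Intersection(Interval.open(-1/2, 7/2), Rationals)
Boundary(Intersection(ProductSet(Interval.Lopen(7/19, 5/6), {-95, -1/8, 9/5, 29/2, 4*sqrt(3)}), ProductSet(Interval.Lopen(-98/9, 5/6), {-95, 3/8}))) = ProductSet(Interval(7/19, 5/6), {-95})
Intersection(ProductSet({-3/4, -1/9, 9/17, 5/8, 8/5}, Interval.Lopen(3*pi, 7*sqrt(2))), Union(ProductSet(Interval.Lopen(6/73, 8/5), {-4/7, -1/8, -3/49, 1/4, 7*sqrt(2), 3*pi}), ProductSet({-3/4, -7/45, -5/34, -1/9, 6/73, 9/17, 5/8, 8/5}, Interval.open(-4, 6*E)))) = ProductSet({-3/4, -1/9, 9/17, 5/8, 8/5}, Interval.Lopen(3*pi, 7*sqrt(2)))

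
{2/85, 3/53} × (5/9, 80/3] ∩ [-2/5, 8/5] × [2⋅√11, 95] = {2/85, 3/53} × [2⋅√11, 80/3]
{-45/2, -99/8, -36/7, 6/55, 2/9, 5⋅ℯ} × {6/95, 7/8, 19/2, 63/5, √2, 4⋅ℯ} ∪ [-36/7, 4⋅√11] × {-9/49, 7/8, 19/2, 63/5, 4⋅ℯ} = ([-36/7, 4⋅√11] × {-9/49, 7/8, 19/2, 63/5, 4⋅ℯ}) ∪ ({-45/2, -99/8, -36/7, 6/55, 2/9, 5⋅ℯ} × {6/95, 7/8, 19/2, 63/5, √2, 4⋅ℯ})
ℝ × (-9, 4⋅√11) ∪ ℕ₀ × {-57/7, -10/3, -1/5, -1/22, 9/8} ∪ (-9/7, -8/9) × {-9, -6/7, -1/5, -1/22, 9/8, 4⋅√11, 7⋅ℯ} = (ℝ × (-9, 4⋅√11)) ∪ ((-9/7, -8/9) × {-9, -6/7, -1/5, -1/22, 9/8, 4⋅√11, 7⋅ℯ})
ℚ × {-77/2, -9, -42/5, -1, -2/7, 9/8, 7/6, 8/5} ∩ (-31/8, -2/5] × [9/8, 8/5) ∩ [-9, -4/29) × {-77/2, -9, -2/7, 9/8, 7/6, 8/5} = (ℚ ∩ (-31/8, -2/5]) × {9/8, 7/6}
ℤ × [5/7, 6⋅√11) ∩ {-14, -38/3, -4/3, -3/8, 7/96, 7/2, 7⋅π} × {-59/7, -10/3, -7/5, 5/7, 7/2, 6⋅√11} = {-14} × {5/7, 7/2}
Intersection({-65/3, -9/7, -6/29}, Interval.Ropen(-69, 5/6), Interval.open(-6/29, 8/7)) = EmptySet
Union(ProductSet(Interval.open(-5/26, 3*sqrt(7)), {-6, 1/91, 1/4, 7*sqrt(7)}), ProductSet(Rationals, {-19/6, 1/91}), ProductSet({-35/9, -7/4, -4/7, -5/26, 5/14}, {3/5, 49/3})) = Union(ProductSet({-35/9, -7/4, -4/7, -5/26, 5/14}, {3/5, 49/3}), ProductSet(Interval.open(-5/26, 3*sqrt(7)), {-6, 1/91, 1/4, 7*sqrt(7)}), ProductSet(Rationals, {-19/6, 1/91}))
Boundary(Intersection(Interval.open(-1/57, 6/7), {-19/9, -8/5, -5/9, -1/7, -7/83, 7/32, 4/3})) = {7/32}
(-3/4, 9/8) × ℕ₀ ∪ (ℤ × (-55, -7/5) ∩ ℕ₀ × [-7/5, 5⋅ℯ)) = (-3/4, 9/8) × ℕ₀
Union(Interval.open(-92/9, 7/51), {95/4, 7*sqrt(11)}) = Union({95/4, 7*sqrt(11)}, Interval.open(-92/9, 7/51))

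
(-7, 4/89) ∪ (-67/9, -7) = (-67/9, -7) ∪ (-7, 4/89)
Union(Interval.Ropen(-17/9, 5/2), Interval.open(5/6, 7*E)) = Interval.Ropen(-17/9, 7*E)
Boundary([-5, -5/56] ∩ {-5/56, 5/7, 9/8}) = {-5/56}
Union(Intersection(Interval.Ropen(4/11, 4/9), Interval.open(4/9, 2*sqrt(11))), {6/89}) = {6/89}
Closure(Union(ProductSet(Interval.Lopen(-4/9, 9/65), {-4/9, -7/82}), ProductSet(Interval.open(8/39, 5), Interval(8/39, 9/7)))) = Union(ProductSet(Interval(-4/9, 9/65), {-4/9, -7/82}), ProductSet(Interval(8/39, 5), Interval(8/39, 9/7)))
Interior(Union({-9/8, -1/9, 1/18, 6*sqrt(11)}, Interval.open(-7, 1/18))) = Interval.open(-7, 1/18)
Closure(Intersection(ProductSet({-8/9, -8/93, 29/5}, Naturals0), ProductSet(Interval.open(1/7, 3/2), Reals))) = EmptySet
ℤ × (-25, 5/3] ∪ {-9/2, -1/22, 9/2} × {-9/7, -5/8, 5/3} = (ℤ × (-25, 5/3]) ∪ ({-9/2, -1/22, 9/2} × {-9/7, -5/8, 5/3})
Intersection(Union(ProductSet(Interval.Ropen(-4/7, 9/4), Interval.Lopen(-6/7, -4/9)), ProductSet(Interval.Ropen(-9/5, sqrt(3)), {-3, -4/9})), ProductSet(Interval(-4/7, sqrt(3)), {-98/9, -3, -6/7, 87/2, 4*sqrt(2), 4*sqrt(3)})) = ProductSet(Interval.Ropen(-4/7, sqrt(3)), {-3})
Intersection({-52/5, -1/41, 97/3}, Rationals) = {-52/5, -1/41, 97/3}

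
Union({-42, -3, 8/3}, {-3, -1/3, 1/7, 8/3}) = {-42, -3, -1/3, 1/7, 8/3}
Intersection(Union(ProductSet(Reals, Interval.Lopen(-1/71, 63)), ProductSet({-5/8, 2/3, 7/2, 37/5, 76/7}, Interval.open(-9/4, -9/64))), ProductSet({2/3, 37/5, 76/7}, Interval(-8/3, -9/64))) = ProductSet({2/3, 37/5, 76/7}, Interval.open(-9/4, -9/64))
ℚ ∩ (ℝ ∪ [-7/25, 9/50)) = ℚ ∩ (-∞, ∞)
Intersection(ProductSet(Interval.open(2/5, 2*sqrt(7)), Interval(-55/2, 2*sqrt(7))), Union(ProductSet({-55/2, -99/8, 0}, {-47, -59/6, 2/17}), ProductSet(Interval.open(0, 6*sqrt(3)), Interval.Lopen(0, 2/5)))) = ProductSet(Interval.open(2/5, 2*sqrt(7)), Interval.Lopen(0, 2/5))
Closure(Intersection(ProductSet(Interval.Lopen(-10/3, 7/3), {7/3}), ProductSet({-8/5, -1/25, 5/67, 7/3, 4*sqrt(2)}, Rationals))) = ProductSet({-8/5, -1/25, 5/67, 7/3}, {7/3})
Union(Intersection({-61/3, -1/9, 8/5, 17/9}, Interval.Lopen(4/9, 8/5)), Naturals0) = Union({8/5}, Naturals0)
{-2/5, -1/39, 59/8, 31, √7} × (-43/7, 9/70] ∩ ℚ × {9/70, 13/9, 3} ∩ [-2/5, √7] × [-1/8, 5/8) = {-2/5, -1/39} × {9/70}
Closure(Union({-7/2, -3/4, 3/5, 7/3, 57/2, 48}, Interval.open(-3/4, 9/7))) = Union({-7/2, 7/3, 57/2, 48}, Interval(-3/4, 9/7))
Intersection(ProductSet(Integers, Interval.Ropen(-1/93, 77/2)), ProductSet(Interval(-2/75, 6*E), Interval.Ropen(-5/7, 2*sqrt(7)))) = ProductSet(Range(0, 17, 1), Interval.Ropen(-1/93, 2*sqrt(7)))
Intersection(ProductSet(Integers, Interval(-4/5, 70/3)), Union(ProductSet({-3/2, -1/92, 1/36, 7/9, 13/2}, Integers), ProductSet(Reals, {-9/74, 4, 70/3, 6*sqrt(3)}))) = ProductSet(Integers, {-9/74, 4, 70/3, 6*sqrt(3)})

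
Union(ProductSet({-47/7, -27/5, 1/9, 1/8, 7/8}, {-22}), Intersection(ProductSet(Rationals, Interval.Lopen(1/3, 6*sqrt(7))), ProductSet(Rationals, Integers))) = Union(ProductSet({-47/7, -27/5, 1/9, 1/8, 7/8}, {-22}), ProductSet(Rationals, Range(1, 16, 1)))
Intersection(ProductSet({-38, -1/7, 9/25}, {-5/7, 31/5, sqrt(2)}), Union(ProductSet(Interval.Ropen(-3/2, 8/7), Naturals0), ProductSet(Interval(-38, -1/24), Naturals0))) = EmptySet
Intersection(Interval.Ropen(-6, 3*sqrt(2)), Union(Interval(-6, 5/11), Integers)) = Union(Interval(-6, 5/11), Range(-6, 5, 1))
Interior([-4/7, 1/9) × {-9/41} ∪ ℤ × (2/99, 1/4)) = ∅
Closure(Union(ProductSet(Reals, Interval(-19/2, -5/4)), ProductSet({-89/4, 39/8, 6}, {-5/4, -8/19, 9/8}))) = Union(ProductSet({-89/4, 39/8, 6}, {-5/4, -8/19, 9/8}), ProductSet(Reals, Interval(-19/2, -5/4)))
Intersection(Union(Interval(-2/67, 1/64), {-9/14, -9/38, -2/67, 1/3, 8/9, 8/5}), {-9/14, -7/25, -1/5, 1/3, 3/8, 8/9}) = {-9/14, 1/3, 8/9}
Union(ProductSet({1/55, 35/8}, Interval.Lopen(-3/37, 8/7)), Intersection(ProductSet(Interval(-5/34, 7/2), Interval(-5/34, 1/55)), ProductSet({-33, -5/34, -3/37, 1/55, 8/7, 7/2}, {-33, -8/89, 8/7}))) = Union(ProductSet({1/55, 35/8}, Interval.Lopen(-3/37, 8/7)), ProductSet({-5/34, -3/37, 1/55, 8/7, 7/2}, {-8/89}))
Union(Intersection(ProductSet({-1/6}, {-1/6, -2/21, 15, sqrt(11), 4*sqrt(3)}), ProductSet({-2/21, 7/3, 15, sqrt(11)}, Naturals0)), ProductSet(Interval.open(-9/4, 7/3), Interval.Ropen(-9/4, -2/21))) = ProductSet(Interval.open(-9/4, 7/3), Interval.Ropen(-9/4, -2/21))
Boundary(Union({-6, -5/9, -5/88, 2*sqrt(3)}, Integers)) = Union({-5/9, -5/88, 2*sqrt(3)}, Integers)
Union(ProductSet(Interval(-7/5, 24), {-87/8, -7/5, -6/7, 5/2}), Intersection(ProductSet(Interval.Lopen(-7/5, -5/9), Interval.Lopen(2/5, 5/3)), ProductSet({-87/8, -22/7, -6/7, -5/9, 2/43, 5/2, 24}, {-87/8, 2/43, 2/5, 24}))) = ProductSet(Interval(-7/5, 24), {-87/8, -7/5, -6/7, 5/2})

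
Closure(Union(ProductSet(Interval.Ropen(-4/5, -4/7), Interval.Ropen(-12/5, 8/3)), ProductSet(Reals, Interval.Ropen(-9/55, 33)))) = Union(ProductSet({-4/5, -4/7}, Interval(-12/5, -9/55)), ProductSet(Interval(-4/5, -4/7), {-12/5}), ProductSet(Interval.Ropen(-4/5, -4/7), Interval.Ropen(-12/5, 8/3)), ProductSet(Reals, Interval(-9/55, 33)))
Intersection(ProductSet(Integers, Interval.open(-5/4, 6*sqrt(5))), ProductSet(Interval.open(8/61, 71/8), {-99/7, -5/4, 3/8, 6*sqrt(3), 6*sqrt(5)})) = ProductSet(Range(1, 9, 1), {3/8, 6*sqrt(3)})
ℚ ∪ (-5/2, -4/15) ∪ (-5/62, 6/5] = ℚ ∪ [-5/2, -4/15] ∪ [-5/62, 6/5]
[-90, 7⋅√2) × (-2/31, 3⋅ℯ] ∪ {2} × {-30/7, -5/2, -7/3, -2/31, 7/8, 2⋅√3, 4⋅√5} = ([-90, 7⋅√2) × (-2/31, 3⋅ℯ]) ∪ ({2} × {-30/7, -5/2, -7/3, -2/31, 7/8, 2⋅√3, 4⋅√5})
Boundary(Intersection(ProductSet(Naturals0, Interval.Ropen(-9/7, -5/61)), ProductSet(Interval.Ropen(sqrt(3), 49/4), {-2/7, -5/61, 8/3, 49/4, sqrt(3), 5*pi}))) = ProductSet(Range(2, 13, 1), {-2/7})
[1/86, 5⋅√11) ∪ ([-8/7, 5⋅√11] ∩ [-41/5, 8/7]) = [-8/7, 5⋅√11)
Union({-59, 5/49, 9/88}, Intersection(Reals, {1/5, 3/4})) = {-59, 5/49, 9/88, 1/5, 3/4}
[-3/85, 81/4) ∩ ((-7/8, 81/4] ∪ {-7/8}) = [-3/85, 81/4)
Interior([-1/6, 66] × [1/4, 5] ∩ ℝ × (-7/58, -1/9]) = ∅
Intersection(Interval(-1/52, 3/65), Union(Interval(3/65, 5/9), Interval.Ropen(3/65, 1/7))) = {3/65}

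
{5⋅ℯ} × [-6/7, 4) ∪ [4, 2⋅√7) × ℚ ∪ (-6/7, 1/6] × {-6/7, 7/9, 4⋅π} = ({5⋅ℯ} × [-6/7, 4)) ∪ ([4, 2⋅√7) × ℚ) ∪ ((-6/7, 1/6] × {-6/7, 7/9, 4⋅π})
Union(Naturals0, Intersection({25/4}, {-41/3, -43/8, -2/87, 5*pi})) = Naturals0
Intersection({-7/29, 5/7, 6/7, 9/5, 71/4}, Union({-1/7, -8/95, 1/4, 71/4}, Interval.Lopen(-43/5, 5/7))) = {-7/29, 5/7, 71/4}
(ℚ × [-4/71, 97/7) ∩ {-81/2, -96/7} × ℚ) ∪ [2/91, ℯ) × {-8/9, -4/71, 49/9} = ([2/91, ℯ) × {-8/9, -4/71, 49/9}) ∪ ({-81/2, -96/7} × (ℚ ∩ [-4/71, 97/7)))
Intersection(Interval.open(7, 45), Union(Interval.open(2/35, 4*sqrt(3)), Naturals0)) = Range(8, 45, 1)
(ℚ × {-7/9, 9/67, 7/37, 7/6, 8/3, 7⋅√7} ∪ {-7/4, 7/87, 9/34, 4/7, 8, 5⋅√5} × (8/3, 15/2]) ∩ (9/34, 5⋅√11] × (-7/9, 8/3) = (ℚ ∩ (9/34, 5⋅√11]) × {9/67, 7/37, 7/6}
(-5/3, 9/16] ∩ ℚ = ℚ ∩ (-5/3, 9/16]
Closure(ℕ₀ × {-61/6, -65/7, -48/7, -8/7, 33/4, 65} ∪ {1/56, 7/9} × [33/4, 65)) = ({1/56, 7/9} × [33/4, 65]) ∪ (ℕ₀ × {-61/6, -65/7, -48/7, -8/7, 33/4, 65})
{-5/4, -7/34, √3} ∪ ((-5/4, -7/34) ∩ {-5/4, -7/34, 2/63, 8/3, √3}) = {-5/4, -7/34, √3}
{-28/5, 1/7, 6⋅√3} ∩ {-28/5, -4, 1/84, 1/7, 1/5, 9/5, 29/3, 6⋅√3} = {-28/5, 1/7, 6⋅√3}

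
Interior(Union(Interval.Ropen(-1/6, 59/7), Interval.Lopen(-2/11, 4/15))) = Interval.open(-2/11, 59/7)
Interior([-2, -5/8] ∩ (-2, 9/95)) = (-2, -5/8)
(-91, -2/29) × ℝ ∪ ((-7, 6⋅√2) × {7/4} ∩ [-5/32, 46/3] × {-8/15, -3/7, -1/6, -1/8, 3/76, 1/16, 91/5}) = (-91, -2/29) × ℝ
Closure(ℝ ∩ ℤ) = ℤ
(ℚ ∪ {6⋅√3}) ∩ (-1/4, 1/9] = ℚ ∩ (-1/4, 1/9]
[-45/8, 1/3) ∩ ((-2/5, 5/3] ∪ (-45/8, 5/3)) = (-45/8, 1/3)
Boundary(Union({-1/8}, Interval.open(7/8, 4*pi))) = {-1/8, 7/8, 4*pi}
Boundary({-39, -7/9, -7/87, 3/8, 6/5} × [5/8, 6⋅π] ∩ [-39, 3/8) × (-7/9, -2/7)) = ∅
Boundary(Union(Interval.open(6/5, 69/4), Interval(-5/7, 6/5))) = {-5/7, 69/4}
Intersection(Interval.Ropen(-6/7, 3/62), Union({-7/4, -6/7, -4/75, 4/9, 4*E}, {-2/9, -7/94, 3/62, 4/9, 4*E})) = {-6/7, -2/9, -7/94, -4/75}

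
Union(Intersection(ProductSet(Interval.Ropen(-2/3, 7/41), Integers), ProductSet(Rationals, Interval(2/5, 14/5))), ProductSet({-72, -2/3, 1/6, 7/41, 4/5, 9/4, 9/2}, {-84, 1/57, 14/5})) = Union(ProductSet({-72, -2/3, 1/6, 7/41, 4/5, 9/4, 9/2}, {-84, 1/57, 14/5}), ProductSet(Intersection(Interval.Ropen(-2/3, 7/41), Rationals), Range(1, 3, 1)))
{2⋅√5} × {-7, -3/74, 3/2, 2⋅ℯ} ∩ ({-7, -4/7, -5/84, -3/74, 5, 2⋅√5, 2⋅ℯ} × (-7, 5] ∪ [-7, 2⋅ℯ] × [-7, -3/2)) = {2⋅√5} × {-7, -3/74, 3/2}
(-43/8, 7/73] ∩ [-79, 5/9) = (-43/8, 7/73]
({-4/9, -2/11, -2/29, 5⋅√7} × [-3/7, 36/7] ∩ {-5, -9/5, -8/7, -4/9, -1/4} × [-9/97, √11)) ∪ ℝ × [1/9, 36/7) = (ℝ × [1/9, 36/7)) ∪ ({-4/9} × [-9/97, √11))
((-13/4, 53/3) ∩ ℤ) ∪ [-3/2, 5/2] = {-3, -2, …, 17} ∪ [-3/2, 5/2]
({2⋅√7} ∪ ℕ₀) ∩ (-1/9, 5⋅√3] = {0, 1, …, 8} ∪ {2⋅√7}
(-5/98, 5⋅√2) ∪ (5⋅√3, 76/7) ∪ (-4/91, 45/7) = (-5/98, 5⋅√2) ∪ (5⋅√3, 76/7)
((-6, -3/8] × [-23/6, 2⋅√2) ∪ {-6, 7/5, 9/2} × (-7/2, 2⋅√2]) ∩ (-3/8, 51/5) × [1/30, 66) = {7/5, 9/2} × [1/30, 2⋅√2]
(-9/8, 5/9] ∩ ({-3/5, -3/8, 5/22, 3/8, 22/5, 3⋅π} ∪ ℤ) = {-1, 0} ∪ {-3/5, -3/8, 5/22, 3/8}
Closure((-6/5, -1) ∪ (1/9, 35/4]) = [-6/5, -1] ∪ [1/9, 35/4]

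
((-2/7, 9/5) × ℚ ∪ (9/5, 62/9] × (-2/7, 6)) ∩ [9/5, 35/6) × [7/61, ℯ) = (9/5, 35/6) × [7/61, ℯ)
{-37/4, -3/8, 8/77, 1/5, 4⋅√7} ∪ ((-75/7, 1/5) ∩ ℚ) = {1/5, 4⋅√7} ∪ (ℚ ∩ (-75/7, 1/5))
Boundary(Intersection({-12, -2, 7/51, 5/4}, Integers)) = {-12, -2}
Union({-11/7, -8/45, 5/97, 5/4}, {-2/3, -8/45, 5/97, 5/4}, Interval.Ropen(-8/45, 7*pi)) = Union({-11/7, -2/3}, Interval.Ropen(-8/45, 7*pi))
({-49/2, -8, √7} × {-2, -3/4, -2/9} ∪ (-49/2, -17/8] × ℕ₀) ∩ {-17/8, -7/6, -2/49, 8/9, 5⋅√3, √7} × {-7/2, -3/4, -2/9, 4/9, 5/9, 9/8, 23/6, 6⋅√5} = {√7} × {-3/4, -2/9}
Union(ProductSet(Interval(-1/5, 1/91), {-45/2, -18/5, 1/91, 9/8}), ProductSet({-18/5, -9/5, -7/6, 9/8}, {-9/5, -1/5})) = Union(ProductSet({-18/5, -9/5, -7/6, 9/8}, {-9/5, -1/5}), ProductSet(Interval(-1/5, 1/91), {-45/2, -18/5, 1/91, 9/8}))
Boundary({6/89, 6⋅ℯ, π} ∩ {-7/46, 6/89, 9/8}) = {6/89}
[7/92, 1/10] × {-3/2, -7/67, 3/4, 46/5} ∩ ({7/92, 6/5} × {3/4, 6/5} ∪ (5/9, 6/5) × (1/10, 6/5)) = {7/92} × {3/4}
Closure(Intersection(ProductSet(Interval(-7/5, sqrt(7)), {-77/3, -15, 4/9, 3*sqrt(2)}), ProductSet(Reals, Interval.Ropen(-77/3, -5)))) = ProductSet(Interval(-7/5, sqrt(7)), {-77/3, -15})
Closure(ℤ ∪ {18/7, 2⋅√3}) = ℤ ∪ {18/7, 2⋅√3}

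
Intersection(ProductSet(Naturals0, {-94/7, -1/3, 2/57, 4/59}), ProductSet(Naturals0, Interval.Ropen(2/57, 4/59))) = ProductSet(Naturals0, {2/57})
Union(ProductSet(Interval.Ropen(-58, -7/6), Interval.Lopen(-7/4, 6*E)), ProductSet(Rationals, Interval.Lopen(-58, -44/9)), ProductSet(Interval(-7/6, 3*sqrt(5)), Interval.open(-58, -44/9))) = Union(ProductSet(Interval.Ropen(-58, -7/6), Interval.Lopen(-7/4, 6*E)), ProductSet(Interval(-7/6, 3*sqrt(5)), Interval.open(-58, -44/9)), ProductSet(Rationals, Interval.Lopen(-58, -44/9)))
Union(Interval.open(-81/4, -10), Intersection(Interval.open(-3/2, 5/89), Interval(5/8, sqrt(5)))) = Interval.open(-81/4, -10)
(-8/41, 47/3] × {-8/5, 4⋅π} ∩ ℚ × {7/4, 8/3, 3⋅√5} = ∅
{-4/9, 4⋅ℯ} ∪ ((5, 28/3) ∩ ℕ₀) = {-4/9, 4⋅ℯ} ∪ {6, 7, 8, 9}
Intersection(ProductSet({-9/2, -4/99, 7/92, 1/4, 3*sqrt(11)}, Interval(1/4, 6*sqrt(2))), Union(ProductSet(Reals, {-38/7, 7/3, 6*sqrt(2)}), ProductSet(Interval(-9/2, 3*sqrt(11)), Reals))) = ProductSet({-9/2, -4/99, 7/92, 1/4, 3*sqrt(11)}, Interval(1/4, 6*sqrt(2)))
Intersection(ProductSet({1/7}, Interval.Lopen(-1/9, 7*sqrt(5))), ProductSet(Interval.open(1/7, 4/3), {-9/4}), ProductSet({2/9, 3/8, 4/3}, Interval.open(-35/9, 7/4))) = EmptySet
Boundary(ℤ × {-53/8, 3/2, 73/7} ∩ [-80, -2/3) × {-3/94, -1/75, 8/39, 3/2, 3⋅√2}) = {-80, -79, …, -1} × {3/2}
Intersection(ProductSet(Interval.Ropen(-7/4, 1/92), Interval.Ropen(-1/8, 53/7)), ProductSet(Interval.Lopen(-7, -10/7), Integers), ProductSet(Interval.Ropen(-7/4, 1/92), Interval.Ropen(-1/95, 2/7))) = ProductSet(Interval(-7/4, -10/7), Range(0, 1, 1))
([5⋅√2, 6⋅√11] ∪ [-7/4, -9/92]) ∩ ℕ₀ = {8, 9, …, 19}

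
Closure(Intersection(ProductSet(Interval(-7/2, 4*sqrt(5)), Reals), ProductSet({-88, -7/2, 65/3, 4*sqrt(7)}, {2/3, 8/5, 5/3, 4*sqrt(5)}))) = ProductSet({-7/2}, {2/3, 8/5, 5/3, 4*sqrt(5)})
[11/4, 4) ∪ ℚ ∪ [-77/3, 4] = ℚ ∪ [-77/3, 4]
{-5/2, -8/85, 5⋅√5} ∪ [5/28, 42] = {-5/2, -8/85} ∪ [5/28, 42]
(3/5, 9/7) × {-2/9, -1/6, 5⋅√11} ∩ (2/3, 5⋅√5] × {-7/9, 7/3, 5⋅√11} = (2/3, 9/7) × {5⋅√11}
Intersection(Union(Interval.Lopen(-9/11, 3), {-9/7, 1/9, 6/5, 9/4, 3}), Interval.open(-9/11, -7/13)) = Interval.open(-9/11, -7/13)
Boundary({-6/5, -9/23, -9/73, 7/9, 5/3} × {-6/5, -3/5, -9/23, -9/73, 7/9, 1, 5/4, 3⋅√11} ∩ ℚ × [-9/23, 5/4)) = {-6/5, -9/23, -9/73, 7/9, 5/3} × {-9/23, -9/73, 7/9, 1}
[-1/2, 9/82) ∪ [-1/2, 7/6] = [-1/2, 7/6]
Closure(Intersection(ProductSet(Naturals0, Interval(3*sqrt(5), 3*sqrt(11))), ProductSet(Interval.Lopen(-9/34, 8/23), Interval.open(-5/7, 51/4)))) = ProductSet(Range(0, 1, 1), Interval(3*sqrt(5), 3*sqrt(11)))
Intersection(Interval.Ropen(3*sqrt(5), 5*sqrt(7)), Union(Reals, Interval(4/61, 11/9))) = Interval.Ropen(3*sqrt(5), 5*sqrt(7))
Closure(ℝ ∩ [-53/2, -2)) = [-53/2, -2]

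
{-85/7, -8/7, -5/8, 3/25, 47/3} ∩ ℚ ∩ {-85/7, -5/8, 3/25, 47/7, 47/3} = {-85/7, -5/8, 3/25, 47/3}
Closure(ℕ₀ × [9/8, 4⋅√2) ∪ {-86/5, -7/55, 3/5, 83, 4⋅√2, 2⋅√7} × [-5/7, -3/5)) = (ℕ₀ × [9/8, 4⋅√2]) ∪ ({-86/5, -7/55, 3/5, 83, 4⋅√2, 2⋅√7} × [-5/7, -3/5])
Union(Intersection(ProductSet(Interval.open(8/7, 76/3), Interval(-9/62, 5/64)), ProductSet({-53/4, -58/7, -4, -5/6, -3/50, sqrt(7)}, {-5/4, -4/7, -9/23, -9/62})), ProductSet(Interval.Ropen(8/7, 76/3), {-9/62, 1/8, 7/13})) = ProductSet(Interval.Ropen(8/7, 76/3), {-9/62, 1/8, 7/13})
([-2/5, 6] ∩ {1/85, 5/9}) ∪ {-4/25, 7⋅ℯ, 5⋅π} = {-4/25, 1/85, 5/9, 7⋅ℯ, 5⋅π}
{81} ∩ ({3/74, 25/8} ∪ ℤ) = {81}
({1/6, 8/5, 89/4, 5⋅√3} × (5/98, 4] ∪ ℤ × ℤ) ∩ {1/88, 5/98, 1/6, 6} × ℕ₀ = ({6} × ℕ₀) ∪ ({1/6} × {1, 2, 3, 4})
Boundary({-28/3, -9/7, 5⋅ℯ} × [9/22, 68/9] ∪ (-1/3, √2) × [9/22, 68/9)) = ([-1/3, √2] × {9/22, 68/9}) ∪ ({-28/3, -9/7, -1/3, √2, 5⋅ℯ} × [9/22, 68/9])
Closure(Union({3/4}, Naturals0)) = Union({3/4}, Naturals0)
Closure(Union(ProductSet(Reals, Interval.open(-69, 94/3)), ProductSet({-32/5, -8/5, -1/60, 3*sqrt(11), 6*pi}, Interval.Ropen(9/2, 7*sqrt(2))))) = ProductSet(Reals, Interval(-69, 94/3))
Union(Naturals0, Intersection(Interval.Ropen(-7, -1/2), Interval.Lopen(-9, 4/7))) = Union(Interval.Ropen(-7, -1/2), Naturals0)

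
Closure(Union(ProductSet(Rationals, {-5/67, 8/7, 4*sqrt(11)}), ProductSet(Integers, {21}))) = Union(ProductSet(Integers, {21}), ProductSet(Reals, {-5/67, 8/7, 4*sqrt(11)}))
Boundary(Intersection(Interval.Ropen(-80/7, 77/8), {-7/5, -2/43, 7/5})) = {-7/5, -2/43, 7/5}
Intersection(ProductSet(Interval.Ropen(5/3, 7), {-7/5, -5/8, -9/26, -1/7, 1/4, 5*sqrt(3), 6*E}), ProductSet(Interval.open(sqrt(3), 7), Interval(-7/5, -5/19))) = ProductSet(Interval.open(sqrt(3), 7), {-7/5, -5/8, -9/26})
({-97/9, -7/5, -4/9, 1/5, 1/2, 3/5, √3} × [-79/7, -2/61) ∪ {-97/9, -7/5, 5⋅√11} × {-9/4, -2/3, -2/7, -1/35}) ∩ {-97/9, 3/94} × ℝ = {-97/9} × ([-79/7, -2/61) ∪ {-1/35})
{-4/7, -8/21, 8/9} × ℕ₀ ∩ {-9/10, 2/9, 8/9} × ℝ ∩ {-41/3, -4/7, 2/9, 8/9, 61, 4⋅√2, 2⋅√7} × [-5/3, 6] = {8/9} × {0, 1, …, 6}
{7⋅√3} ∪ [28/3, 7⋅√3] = [28/3, 7⋅√3]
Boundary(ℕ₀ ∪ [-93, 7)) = {-93} ∪ (ℕ₀ \ (-93, 7))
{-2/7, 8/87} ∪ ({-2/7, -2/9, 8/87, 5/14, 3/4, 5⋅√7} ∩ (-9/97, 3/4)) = {-2/7, 8/87, 5/14}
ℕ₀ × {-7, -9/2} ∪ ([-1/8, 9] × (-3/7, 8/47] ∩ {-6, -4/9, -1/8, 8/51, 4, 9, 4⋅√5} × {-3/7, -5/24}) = (ℕ₀ × {-7, -9/2}) ∪ ({-1/8, 8/51, 4, 9, 4⋅√5} × {-5/24})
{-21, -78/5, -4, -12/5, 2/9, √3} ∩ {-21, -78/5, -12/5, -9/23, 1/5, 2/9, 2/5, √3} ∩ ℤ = {-21}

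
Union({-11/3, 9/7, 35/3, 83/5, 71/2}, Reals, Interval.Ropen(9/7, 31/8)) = Interval(-oo, oo)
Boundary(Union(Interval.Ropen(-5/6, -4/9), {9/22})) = {-5/6, -4/9, 9/22}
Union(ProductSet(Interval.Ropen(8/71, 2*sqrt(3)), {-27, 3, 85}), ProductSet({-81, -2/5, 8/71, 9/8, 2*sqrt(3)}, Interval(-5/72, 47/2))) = Union(ProductSet({-81, -2/5, 8/71, 9/8, 2*sqrt(3)}, Interval(-5/72, 47/2)), ProductSet(Interval.Ropen(8/71, 2*sqrt(3)), {-27, 3, 85}))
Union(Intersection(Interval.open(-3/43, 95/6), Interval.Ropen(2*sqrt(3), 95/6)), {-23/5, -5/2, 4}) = Union({-23/5, -5/2}, Interval.Ropen(2*sqrt(3), 95/6))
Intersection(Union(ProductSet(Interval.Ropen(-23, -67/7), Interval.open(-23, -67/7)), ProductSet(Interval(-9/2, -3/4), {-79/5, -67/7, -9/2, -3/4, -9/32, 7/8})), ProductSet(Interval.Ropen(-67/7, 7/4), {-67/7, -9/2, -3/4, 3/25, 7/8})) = ProductSet(Interval(-9/2, -3/4), {-67/7, -9/2, -3/4, 7/8})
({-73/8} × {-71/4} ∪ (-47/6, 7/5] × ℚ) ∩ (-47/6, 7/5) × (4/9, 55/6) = (-47/6, 7/5) × (ℚ ∩ (4/9, 55/6))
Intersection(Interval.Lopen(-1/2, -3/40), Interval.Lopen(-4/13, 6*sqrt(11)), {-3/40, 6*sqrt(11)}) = {-3/40}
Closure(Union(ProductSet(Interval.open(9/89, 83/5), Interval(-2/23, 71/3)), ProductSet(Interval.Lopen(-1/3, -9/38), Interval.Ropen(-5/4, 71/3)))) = Union(ProductSet({-1/3, -9/38}, Interval(-5/4, 71/3)), ProductSet(Interval(-1/3, -9/38), {-5/4, 71/3}), ProductSet(Interval.Lopen(-1/3, -9/38), Interval.Ropen(-5/4, 71/3)), ProductSet(Interval(9/89, 83/5), Interval(-2/23, 71/3)))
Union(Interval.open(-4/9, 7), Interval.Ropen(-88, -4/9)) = Union(Interval.Ropen(-88, -4/9), Interval.open(-4/9, 7))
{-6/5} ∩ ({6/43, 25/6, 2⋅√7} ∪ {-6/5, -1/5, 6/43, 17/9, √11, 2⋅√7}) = {-6/5}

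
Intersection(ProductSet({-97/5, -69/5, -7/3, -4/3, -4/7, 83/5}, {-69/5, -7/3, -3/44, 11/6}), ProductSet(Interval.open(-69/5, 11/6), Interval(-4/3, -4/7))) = EmptySet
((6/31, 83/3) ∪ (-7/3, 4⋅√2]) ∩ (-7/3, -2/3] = (-7/3, -2/3]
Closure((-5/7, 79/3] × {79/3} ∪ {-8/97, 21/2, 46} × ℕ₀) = ({-8/97, 21/2, 46} × ℕ₀) ∪ ([-5/7, 79/3] × {79/3})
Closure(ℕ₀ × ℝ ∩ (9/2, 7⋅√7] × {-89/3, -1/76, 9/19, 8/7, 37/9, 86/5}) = {5, 6, …, 18} × {-89/3, -1/76, 9/19, 8/7, 37/9, 86/5}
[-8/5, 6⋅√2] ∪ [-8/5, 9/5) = [-8/5, 6⋅√2]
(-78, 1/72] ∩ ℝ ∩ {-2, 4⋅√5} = {-2}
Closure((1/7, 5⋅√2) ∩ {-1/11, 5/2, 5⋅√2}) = {5/2}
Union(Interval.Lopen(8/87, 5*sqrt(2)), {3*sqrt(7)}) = Union({3*sqrt(7)}, Interval.Lopen(8/87, 5*sqrt(2)))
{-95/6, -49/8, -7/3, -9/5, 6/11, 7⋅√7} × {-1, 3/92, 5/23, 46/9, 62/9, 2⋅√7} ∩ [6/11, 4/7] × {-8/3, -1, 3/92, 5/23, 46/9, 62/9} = {6/11} × {-1, 3/92, 5/23, 46/9, 62/9}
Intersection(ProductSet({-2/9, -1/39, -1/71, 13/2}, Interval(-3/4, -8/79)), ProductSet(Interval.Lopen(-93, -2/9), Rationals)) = ProductSet({-2/9}, Intersection(Interval(-3/4, -8/79), Rationals))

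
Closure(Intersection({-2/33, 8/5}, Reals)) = {-2/33, 8/5}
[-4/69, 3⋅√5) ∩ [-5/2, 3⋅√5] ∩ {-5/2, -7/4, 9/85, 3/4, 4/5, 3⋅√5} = {9/85, 3/4, 4/5}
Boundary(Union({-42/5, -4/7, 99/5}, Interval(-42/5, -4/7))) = {-42/5, -4/7, 99/5}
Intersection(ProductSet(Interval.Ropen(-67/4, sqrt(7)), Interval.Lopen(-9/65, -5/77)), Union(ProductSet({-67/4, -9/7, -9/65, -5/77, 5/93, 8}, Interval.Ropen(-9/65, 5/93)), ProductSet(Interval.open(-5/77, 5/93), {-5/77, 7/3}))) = Union(ProductSet({-67/4, -9/7, -9/65, -5/77, 5/93}, Interval.Lopen(-9/65, -5/77)), ProductSet(Interval.open(-5/77, 5/93), {-5/77}))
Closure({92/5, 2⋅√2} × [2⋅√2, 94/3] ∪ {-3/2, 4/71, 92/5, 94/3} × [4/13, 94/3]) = ({-3/2, 4/71, 92/5, 94/3} × [4/13, 94/3]) ∪ ({92/5, 2⋅√2} × [2⋅√2, 94/3])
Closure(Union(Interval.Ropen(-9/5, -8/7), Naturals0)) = Union(Complement(Naturals0, Interval.open(-9/5, -8/7)), Interval(-9/5, -8/7), Naturals0)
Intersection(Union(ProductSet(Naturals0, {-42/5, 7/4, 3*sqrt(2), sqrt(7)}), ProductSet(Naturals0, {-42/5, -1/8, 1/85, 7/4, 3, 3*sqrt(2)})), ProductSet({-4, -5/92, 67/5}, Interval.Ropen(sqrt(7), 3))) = EmptySet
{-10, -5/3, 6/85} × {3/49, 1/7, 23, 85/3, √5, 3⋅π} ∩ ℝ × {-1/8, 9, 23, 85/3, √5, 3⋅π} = {-10, -5/3, 6/85} × {23, 85/3, √5, 3⋅π}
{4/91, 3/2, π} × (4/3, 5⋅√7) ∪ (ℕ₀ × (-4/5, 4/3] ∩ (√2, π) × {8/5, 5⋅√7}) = {4/91, 3/2, π} × (4/3, 5⋅√7)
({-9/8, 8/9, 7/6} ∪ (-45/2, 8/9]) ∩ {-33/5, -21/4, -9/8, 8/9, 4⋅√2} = {-33/5, -21/4, -9/8, 8/9}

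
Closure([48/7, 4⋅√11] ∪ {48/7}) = [48/7, 4⋅√11]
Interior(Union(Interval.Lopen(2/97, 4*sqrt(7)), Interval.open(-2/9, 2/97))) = Union(Interval.open(-2/9, 2/97), Interval.open(2/97, 4*sqrt(7)))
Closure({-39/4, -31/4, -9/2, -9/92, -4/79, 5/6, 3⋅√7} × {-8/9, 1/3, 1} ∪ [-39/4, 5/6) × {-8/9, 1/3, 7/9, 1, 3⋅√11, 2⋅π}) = ({-39/4, -31/4, -9/2, -9/92, -4/79, 5/6, 3⋅√7} × {-8/9, 1/3, 1}) ∪ ([-39/4, 5/6] × {-8/9, 1/3, 7/9, 1, 3⋅√11, 2⋅π})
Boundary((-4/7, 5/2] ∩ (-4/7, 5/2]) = {-4/7, 5/2}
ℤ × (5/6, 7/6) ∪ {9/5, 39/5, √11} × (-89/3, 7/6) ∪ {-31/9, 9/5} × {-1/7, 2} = ({-31/9, 9/5} × {-1/7, 2}) ∪ (ℤ × (5/6, 7/6)) ∪ ({9/5, 39/5, √11} × (-89/3, 7/6))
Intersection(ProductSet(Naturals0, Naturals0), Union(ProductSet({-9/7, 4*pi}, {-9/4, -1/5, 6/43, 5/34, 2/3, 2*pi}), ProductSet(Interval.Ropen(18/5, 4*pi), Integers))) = ProductSet(Range(4, 13, 1), Naturals0)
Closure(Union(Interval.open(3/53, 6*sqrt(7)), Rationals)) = Union(Interval(-oo, oo), Rationals)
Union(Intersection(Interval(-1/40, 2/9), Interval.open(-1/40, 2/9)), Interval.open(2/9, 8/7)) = Union(Interval.open(-1/40, 2/9), Interval.open(2/9, 8/7))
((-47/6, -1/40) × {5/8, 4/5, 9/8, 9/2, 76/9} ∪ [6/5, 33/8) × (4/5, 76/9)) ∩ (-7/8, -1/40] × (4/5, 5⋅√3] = (-7/8, -1/40) × {9/8, 9/2, 76/9}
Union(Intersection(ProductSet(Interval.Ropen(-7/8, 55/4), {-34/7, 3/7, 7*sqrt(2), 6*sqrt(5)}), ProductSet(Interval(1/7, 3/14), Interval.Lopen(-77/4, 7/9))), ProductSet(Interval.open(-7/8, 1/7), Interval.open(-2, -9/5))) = Union(ProductSet(Interval.open(-7/8, 1/7), Interval.open(-2, -9/5)), ProductSet(Interval(1/7, 3/14), {-34/7, 3/7}))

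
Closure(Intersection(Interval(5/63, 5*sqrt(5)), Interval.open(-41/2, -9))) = EmptySet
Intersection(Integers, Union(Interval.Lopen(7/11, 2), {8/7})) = Range(1, 3, 1)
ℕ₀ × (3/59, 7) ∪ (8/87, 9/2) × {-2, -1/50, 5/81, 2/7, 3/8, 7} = (ℕ₀ × (3/59, 7)) ∪ ((8/87, 9/2) × {-2, -1/50, 5/81, 2/7, 3/8, 7})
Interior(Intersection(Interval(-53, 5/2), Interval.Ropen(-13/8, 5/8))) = Interval.open(-13/8, 5/8)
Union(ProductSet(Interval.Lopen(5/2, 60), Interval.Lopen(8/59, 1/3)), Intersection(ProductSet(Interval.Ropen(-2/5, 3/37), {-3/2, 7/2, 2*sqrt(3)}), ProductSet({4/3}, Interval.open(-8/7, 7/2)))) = ProductSet(Interval.Lopen(5/2, 60), Interval.Lopen(8/59, 1/3))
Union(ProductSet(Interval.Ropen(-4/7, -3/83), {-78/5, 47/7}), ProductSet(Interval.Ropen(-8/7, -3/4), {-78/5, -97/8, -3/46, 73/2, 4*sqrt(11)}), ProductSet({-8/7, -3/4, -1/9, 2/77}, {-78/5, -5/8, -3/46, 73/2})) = Union(ProductSet({-8/7, -3/4, -1/9, 2/77}, {-78/5, -5/8, -3/46, 73/2}), ProductSet(Interval.Ropen(-8/7, -3/4), {-78/5, -97/8, -3/46, 73/2, 4*sqrt(11)}), ProductSet(Interval.Ropen(-4/7, -3/83), {-78/5, 47/7}))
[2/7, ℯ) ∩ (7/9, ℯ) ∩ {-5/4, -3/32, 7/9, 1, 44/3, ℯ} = {1}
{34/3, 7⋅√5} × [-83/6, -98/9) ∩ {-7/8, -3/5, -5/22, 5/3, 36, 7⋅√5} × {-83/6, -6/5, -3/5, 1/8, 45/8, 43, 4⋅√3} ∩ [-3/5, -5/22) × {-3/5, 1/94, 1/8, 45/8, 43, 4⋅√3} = ∅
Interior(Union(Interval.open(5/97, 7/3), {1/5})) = Interval.open(5/97, 7/3)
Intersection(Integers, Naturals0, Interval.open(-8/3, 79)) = Range(0, 79, 1)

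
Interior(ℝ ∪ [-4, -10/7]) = (-∞, ∞)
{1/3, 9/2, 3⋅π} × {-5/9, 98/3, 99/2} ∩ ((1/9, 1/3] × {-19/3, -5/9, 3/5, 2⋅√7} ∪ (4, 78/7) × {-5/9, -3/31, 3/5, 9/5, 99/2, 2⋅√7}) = ({1/3} × {-5/9}) ∪ ({9/2, 3⋅π} × {-5/9, 99/2})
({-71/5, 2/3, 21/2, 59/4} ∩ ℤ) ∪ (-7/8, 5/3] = (-7/8, 5/3]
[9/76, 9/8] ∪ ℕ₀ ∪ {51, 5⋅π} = ℕ₀ ∪ [9/76, 9/8] ∪ {5⋅π}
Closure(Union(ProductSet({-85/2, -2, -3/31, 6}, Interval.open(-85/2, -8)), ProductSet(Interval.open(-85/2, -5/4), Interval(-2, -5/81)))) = Union(ProductSet({-85/2, -2, -3/31, 6}, Interval(-85/2, -8)), ProductSet(Interval(-85/2, -5/4), Interval(-2, -5/81)))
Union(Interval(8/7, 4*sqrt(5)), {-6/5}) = Union({-6/5}, Interval(8/7, 4*sqrt(5)))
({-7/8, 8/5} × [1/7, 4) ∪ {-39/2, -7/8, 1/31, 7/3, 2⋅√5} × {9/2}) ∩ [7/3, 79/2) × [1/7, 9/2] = {7/3, 2⋅√5} × {9/2}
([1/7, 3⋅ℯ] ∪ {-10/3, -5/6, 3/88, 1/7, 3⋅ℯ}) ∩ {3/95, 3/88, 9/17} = {3/88, 9/17}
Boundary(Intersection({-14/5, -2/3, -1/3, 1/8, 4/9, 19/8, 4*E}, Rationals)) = {-14/5, -2/3, -1/3, 1/8, 4/9, 19/8}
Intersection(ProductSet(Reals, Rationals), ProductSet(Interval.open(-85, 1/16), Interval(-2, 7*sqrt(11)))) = ProductSet(Interval.open(-85, 1/16), Intersection(Interval(-2, 7*sqrt(11)), Rationals))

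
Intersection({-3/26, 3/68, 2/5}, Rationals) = {-3/26, 3/68, 2/5}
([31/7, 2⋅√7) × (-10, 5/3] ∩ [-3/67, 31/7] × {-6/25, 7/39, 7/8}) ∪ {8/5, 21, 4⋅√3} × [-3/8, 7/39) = ({31/7} × {-6/25, 7/39, 7/8}) ∪ ({8/5, 21, 4⋅√3} × [-3/8, 7/39))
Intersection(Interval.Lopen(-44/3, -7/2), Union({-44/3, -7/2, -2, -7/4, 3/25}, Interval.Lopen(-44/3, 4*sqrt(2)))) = Interval.Lopen(-44/3, -7/2)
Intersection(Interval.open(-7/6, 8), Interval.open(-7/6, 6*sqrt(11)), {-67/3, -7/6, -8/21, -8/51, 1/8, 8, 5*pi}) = {-8/21, -8/51, 1/8}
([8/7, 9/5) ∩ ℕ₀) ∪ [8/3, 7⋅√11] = [8/3, 7⋅√11]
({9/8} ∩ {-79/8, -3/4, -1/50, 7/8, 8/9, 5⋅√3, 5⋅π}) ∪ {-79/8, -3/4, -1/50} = {-79/8, -3/4, -1/50}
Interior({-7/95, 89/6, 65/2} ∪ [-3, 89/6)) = (-3, 89/6)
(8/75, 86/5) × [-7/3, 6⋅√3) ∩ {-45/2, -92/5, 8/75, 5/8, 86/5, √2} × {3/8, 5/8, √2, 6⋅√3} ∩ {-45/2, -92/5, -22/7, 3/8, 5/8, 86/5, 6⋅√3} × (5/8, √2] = {5/8} × {√2}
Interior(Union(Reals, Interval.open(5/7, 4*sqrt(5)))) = Interval(-oo, oo)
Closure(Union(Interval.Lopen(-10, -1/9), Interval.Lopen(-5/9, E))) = Interval(-10, E)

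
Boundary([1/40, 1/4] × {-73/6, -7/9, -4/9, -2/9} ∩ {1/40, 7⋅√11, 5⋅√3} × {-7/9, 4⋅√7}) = {1/40} × {-7/9}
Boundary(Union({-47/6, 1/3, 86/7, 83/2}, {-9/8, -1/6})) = {-47/6, -9/8, -1/6, 1/3, 86/7, 83/2}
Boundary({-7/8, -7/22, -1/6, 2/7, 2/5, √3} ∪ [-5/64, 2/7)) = {-7/8, -7/22, -1/6, -5/64, 2/7, 2/5, √3}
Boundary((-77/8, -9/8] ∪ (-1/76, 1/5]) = {-77/8, -9/8, -1/76, 1/5}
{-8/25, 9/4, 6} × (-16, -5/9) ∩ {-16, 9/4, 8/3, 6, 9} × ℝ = {9/4, 6} × (-16, -5/9)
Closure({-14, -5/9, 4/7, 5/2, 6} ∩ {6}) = {6}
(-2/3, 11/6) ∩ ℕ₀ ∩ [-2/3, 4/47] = {0}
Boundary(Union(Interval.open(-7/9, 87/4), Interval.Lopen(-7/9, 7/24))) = {-7/9, 87/4}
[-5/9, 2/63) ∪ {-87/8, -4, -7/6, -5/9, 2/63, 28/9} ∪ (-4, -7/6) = {-87/8, 28/9} ∪ [-4, -7/6] ∪ [-5/9, 2/63]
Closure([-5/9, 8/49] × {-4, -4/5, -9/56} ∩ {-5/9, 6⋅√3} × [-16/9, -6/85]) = {-5/9} × {-4/5, -9/56}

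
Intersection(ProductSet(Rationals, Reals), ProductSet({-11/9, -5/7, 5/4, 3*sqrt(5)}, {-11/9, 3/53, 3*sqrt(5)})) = ProductSet({-11/9, -5/7, 5/4}, {-11/9, 3/53, 3*sqrt(5)})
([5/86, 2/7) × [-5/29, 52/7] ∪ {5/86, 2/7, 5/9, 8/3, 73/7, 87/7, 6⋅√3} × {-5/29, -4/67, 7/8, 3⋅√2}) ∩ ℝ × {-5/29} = ([5/86, 2/7] ∪ {5/9, 8/3, 73/7, 87/7, 6⋅√3}) × {-5/29}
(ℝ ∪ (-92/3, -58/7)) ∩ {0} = {0}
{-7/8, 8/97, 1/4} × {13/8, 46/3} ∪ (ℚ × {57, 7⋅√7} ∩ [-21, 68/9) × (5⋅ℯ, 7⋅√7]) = ({-7/8, 8/97, 1/4} × {13/8, 46/3}) ∪ ((ℚ ∩ [-21, 68/9)) × {7⋅√7})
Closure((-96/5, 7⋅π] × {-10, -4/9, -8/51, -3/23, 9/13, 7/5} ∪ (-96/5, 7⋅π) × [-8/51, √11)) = ([-96/5, 7⋅π] × {-10, -4/9, -8/51, √11}) ∪ ((-96/5, 7⋅π] × {-10, -4/9, -8/51, -3/23, 9/13, 7/5}) ∪ ((-96/5, 7⋅π) × [-8/51, √11)) ∪ ({-96/5, 7⋅π} × ({-10, -4/9} ∪ [-8/51, √11]))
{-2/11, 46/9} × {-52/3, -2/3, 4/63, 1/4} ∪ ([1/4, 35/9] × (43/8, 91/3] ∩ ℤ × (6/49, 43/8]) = {-2/11, 46/9} × {-52/3, -2/3, 4/63, 1/4}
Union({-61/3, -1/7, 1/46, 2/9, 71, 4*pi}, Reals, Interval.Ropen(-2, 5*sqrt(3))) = Interval(-oo, oo)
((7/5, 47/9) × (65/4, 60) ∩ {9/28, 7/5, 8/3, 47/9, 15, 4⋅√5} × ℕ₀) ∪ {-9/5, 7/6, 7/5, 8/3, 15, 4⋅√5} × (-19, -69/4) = ({8/3} × {17, 18, …, 59}) ∪ ({-9/5, 7/6, 7/5, 8/3, 15, 4⋅√5} × (-19, -69/4))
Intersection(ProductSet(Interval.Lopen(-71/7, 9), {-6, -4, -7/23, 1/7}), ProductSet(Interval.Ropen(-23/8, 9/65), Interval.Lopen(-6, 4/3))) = ProductSet(Interval.Ropen(-23/8, 9/65), {-4, -7/23, 1/7})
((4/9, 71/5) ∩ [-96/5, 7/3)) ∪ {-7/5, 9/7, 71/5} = {-7/5, 71/5} ∪ (4/9, 7/3)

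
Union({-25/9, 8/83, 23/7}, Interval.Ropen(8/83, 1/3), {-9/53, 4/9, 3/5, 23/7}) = Union({-25/9, -9/53, 4/9, 3/5, 23/7}, Interval.Ropen(8/83, 1/3))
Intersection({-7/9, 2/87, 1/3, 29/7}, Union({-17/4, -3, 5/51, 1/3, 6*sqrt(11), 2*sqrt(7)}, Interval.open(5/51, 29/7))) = {1/3}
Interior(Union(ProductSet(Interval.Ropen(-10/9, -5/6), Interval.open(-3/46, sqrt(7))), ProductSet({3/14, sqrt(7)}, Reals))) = ProductSet(Interval.open(-10/9, -5/6), Interval.open(-3/46, sqrt(7)))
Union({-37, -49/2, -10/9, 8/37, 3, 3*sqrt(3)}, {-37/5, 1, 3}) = {-37, -49/2, -37/5, -10/9, 8/37, 1, 3, 3*sqrt(3)}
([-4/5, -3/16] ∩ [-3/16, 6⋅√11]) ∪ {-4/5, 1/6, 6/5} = {-4/5, -3/16, 1/6, 6/5}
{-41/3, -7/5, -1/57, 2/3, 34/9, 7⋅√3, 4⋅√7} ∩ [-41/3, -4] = {-41/3}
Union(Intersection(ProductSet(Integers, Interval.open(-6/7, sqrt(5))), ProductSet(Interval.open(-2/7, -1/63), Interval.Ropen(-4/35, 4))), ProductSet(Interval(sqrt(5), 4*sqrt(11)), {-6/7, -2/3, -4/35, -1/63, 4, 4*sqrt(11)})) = ProductSet(Interval(sqrt(5), 4*sqrt(11)), {-6/7, -2/3, -4/35, -1/63, 4, 4*sqrt(11)})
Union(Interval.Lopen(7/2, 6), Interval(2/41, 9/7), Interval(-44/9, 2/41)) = Union(Interval(-44/9, 9/7), Interval.Lopen(7/2, 6))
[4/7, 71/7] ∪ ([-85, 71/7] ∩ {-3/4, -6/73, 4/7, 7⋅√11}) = {-3/4, -6/73} ∪ [4/7, 71/7]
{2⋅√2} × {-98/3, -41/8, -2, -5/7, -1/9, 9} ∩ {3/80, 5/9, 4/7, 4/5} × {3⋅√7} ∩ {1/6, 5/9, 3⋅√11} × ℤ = ∅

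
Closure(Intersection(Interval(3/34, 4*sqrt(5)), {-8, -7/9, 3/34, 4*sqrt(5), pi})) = {3/34, 4*sqrt(5), pi}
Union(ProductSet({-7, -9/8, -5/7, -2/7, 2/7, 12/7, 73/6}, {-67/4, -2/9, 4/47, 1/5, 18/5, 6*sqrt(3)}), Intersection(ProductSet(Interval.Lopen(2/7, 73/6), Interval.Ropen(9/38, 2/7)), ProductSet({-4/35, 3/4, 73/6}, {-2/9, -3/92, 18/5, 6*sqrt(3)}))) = ProductSet({-7, -9/8, -5/7, -2/7, 2/7, 12/7, 73/6}, {-67/4, -2/9, 4/47, 1/5, 18/5, 6*sqrt(3)})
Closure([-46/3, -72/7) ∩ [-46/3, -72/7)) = [-46/3, -72/7]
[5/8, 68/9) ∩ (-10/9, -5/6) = ∅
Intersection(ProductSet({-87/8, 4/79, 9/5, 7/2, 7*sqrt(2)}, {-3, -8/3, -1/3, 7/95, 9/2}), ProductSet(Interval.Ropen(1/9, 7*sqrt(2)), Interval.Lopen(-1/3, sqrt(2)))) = ProductSet({9/5, 7/2}, {7/95})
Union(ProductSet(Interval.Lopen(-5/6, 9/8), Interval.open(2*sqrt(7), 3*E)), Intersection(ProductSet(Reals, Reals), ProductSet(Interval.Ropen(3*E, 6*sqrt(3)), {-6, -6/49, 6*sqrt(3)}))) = Union(ProductSet(Interval.Lopen(-5/6, 9/8), Interval.open(2*sqrt(7), 3*E)), ProductSet(Interval.Ropen(3*E, 6*sqrt(3)), {-6, -6/49, 6*sqrt(3)}))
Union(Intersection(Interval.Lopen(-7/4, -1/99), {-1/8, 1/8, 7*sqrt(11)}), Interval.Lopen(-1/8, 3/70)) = Interval(-1/8, 3/70)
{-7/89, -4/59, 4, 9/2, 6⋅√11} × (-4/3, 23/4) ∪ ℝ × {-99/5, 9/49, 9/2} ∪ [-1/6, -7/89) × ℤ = (ℝ × {-99/5, 9/49, 9/2}) ∪ ([-1/6, -7/89) × ℤ) ∪ ({-7/89, -4/59, 4, 9/2, 6⋅√11} × (-4/3, 23/4))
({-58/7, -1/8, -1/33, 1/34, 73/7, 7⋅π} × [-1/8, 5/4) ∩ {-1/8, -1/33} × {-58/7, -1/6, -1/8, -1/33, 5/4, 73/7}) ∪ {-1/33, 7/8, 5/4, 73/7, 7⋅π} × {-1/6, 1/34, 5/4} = ({-1/8, -1/33} × {-1/8, -1/33}) ∪ ({-1/33, 7/8, 5/4, 73/7, 7⋅π} × {-1/6, 1/34, 5/4})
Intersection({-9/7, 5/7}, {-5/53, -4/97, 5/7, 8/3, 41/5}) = {5/7}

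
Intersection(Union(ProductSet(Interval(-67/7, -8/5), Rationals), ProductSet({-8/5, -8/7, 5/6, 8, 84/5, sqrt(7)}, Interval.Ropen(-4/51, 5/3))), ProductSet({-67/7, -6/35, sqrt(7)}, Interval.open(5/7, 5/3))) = Union(ProductSet({-67/7}, Intersection(Interval.open(5/7, 5/3), Rationals)), ProductSet({sqrt(7)}, Interval.open(5/7, 5/3)))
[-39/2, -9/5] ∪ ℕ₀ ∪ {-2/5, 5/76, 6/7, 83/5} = [-39/2, -9/5] ∪ {-2/5, 5/76, 6/7, 83/5} ∪ ℕ₀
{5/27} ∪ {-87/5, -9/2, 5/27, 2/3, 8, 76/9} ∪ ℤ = ℤ ∪ {-87/5, -9/2, 5/27, 2/3, 76/9}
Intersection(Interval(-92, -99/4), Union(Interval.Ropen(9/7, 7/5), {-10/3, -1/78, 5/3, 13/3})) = EmptySet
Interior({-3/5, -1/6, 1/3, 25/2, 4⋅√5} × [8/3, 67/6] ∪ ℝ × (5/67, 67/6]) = ℝ × (5/67, 67/6)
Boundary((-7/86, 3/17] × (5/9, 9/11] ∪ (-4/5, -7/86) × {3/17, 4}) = ({-7/86, 3/17} × [5/9, 9/11]) ∪ ([-4/5, -7/86] × {3/17, 4}) ∪ ([-7/86, 3/17] × {5/9, 9/11})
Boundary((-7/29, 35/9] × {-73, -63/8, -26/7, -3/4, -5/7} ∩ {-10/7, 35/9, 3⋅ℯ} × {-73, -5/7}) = {35/9} × {-73, -5/7}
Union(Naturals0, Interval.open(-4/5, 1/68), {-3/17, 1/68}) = Union(Interval.Lopen(-4/5, 1/68), Naturals0)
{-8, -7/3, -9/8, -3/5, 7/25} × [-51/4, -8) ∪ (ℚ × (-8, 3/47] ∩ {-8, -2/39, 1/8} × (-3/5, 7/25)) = ({-8, -2/39, 1/8} × (-3/5, 3/47]) ∪ ({-8, -7/3, -9/8, -3/5, 7/25} × [-51/4, -8))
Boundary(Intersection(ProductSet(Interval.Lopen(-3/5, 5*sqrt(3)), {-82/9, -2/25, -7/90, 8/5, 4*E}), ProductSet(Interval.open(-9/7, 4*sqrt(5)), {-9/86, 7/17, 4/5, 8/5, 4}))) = ProductSet(Interval(-3/5, 5*sqrt(3)), {8/5})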